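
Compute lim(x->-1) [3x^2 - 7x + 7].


Since polynomials are continuous, we use direct substitution.
lim(x->-1) of 3x^2 - 7x + 7
= 3 * (-1)^2 - 7 * (-1) + 7
= 3 + 7 + 7
= 17

17


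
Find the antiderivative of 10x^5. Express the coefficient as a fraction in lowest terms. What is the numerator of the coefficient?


Apply the power rule for integration:
integral of ax^n dx = a/(n+1) * x^(n+1) + C
integral of 10x^5 dx
= 10/6 * x^6 + C
= 5/3 * x^6 + C
The coefficient in lowest terms is 5/3, and its numerator is 5

5


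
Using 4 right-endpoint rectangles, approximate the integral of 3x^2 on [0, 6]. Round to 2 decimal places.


Right Riemann sum uses right endpoints of each subinterval.
Interval: [0, 6], n = 4
dx = (6 - 0) / 4 = 3/2
Right endpoints: [3/2, 3, 9/2, 6]
f values: [27/4, 27, 243/4, 108]
Sum = dx * (sum of f values)
= 3/2 * 405/2
= 1215/4 = 303.75

303.75


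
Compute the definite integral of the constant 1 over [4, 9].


The integral of a constant k over [a, b] equals k * (b - a).
integral from 4 to 9 of 1 dx
= 1 * (9 - 4)
= 1 * 5
= 5

5


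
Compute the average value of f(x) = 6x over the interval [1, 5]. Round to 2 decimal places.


Average value = 1/(b-a) * integral from a to b of f(x) dx
First compute the integral of 6x:
F(x) = 3x^2
F(5) = 3 * 25 + 0 * 5 = 75
F(1) = 3 * 1 + 0 * 1 = 3
Integral = 75 - 3 = 72
Average = 72 / (5 - 1) = 72 / 4
= 18 = 18.00

18.00


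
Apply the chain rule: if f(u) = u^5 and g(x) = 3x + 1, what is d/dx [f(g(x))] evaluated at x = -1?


Using the chain rule: (f(g(x)))' = f'(g(x)) * g'(x)
First, find g(-1):
g(-1) = 3 * (-1) + 1 = -2
Next, f'(u) = 5u^4
And g'(x) = 3
So f'(g(-1)) * g'(-1)
= 5 * (-2)^4 * 3
= 5 * 16 * 3
= 240

240


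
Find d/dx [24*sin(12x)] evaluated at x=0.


Apply the chain rule to differentiate 24*sin(12x):
d/dx [24*sin(12x)]
= 24 * cos(12x) * d/dx(12x)
= 24 * 12 * cos(12x)
= 288 * cos(12x)
Evaluate at x = 0:
= 288 * cos(0)
= 288 * 1
= 288

288


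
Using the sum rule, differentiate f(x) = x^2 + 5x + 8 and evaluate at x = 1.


Differentiate term by term using power and sum rules:
f(x) = x^2 + 5x + 8
f'(x) = 2x + 5
Substitute x = 1:
f'(1) = 2 * 1 + 5
= 2 + 5
= 7

7


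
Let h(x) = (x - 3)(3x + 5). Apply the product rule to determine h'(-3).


Let u(x) = x - 3 and v(x) = 3x + 5
u'(x) = 1
v'(x) = 3
Product rule: h'(x) = u'(x)*v(x) + u(x)*v'(x)
= 1 * (3x + 5) + (x - 3) * 3
At x = -3:
u(-3) = 1 * (-3) - 3 = -6
v(-3) = 3 * (-3) + 5 = -4
h'(-3) = 1 * (-4) + (-6) * 3
= -4 - 18
= -22

-22


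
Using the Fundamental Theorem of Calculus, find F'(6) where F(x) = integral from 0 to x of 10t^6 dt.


By the Fundamental Theorem of Calculus (Part 1):
If F(x) = integral from 0 to x of f(t) dt, then F'(x) = f(x)
Here f(t) = 10t^6
So F'(x) = 10x^6
Evaluate at x = 6:
F'(6) = 10 * 6^6
= 10 * 46656
= 466560

466560


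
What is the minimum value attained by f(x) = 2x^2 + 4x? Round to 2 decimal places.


For a quadratic f(x) = ax^2 + bx + c with a > 0, the minimum is at the vertex.
Vertex x-coordinate: x = -b/(2a)
x = -(4) / (2 * 2)
x = -4/4 = -1
Substitute back to find the minimum value:
f(-1) = 2 * (-1)^2 + 4 * (-1) + 0
= 2 - 4 + 0
= -2 = -2.00

-2.00


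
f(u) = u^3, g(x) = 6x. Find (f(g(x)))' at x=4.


Using the chain rule: (f(g(x)))' = f'(g(x)) * g'(x)
First, find g(4):
g(4) = 6 * 4 + 0 = 24
Next, f'(u) = 3u^2
And g'(x) = 6
So f'(g(4)) * g'(4)
= 3 * 24^2 * 6
= 3 * 576 * 6
= 10368

10368


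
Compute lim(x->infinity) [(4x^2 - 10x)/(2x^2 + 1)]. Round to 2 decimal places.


For limits at infinity with equal-degree polynomials,
we compare leading coefficients.
Numerator leading term: 4x^2
Denominator leading term: 2x^2
Divide both by x^2:
lim = (4 - 10/x) / (2 + 1/x^2)
As x -> infinity, the 1/x and 1/x^2 terms vanish:
= 4/2 = 2 = 2.00

2.00


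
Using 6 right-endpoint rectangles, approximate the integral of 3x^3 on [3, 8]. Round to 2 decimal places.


Right Riemann sum uses right endpoints of each subinterval.
Interval: [3, 8], n = 6
dx = (8 - 3) / 6 = 5/6
Right endpoints: [23/6, 14/3, 11/2, 19/3, 43/6, 8]
f values: [12167/72, 2744/9, 3993/8, 6859/9, 79507/72, 1536]
Sum = dx * (sum of f values)
= 5/6 * 35003/8
= 175015/48 ≈ 3646.15

3646.15


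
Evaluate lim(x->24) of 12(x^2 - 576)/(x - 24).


Direct substitution gives 0/0, so we factor the numerator.
Factor: 12(x^2 - 576) = 12 * (x - 24)(x + 24)
Cancel the common factor (x - 24):
12(x^2 - 576)/(x - 24) = 12 * (x + 24)
Now substitute x = 24:
= 12 * (24 + 24) = 576

576


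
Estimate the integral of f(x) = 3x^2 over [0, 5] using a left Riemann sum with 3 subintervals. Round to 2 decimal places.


Left Riemann sum uses left endpoints of each subinterval.
Interval: [0, 5], n = 3
dx = (5 - 0) / 3 = 5/3
Left endpoints: [0, 5/3, 10/3]
f values: [0, 25/3, 100/3]
Sum = dx * (sum of f values)
= 5/3 * 125/3
= 625/9 ≈ 69.44

69.44


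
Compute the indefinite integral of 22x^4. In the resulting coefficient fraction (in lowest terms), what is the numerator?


Apply the power rule for integration:
integral of ax^n dx = a/(n+1) * x^(n+1) + C
integral of 22x^4 dx
= 22/5 * x^5 + C
The coefficient in lowest terms is 22/5, and its numerator is 22

22


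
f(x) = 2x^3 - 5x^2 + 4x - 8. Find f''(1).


First derivative:
f'(x) = 6x^2 - 10x + 4
Second derivative:
f''(x) = 12x - 10
Substitute x = 1:
f''(1) = 12 * 1 - 10
= 12 - 10
= 2

2


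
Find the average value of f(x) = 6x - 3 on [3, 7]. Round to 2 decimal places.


Average value = 1/(b-a) * integral from a to b of f(x) dx
First compute the integral of 6x - 3:
F(x) = 3x^2 - 3x
F(7) = 3 * 49 - 3 * 7 = 126
F(3) = 3 * 9 - 3 * 3 = 18
Integral = 126 - 18 = 108
Average = 108 / (7 - 3) = 108 / 4
= 27 = 27.00

27.00


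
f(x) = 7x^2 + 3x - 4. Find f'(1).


Differentiate term by term using power and sum rules:
f(x) = 7x^2 + 3x - 4
f'(x) = 14x + 3
Substitute x = 1:
f'(1) = 14 * 1 + 3
= 14 + 3
= 17

17


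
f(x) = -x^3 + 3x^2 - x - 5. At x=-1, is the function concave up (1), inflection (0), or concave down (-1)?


Concavity is determined by the sign of f''(x).
f(x) = -x^3 + 3x^2 - x - 5
f'(x) = -3x^2 + 6x - 1
f''(x) = -6x + 6
f''(-1) = -6 * (-1) + 6
= 6 + 6
= 12
Since f''(-1) > 0, the function is concave up (1)

1


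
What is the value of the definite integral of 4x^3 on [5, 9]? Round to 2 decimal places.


Find the antiderivative of 4x^3:
F(x) = 4/4 * x^4
Apply the Fundamental Theorem of Calculus:
F(9) - F(5)
= 4/4 * 9^4 - 4/4 * 5^4
= 4/4 * (6561 - 625)
= 4/4 * 5936
= 5936 = 5936.00

5936.00


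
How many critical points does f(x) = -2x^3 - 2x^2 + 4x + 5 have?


Find where f'(x) = 0:
f(x) = -2x^3 - 2x^2 + 4x + 5
f'(x) = -6x^2 - 4x + 4
This is a quadratic in x. Use the discriminant to count real roots.
Discriminant = (-4)^2 - 4 * (-6) * 4
= 16 - (-96)
= 112
Since discriminant > 0, f'(x) = 0 has 2 real solutions.
Number of critical points: 2

2


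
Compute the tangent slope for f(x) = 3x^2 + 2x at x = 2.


The slope of the tangent line equals f'(x) at the point.
f(x) = 3x^2 + 2x
f'(x) = 6x + 2
At x = 2:
f'(2) = 6 * 2 + 2
= 12 + 2
= 14

14


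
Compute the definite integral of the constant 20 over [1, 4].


The integral of a constant k over [a, b] equals k * (b - a).
integral from 1 to 4 of 20 dx
= 20 * (4 - 1)
= 20 * 3
= 60

60


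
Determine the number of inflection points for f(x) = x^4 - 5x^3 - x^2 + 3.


Inflection points occur where f''(x) = 0 and concavity changes.
f(x) = x^4 - 5x^3 - x^2 + 3
f'(x) = 4x^3 - 15x^2 - 2x
f''(x) = 12x^2 - 30x - 2
This is a quadratic in x. Use the discriminant to count real roots.
Discriminant = (-30)^2 - 4 * 12 * (-2)
= 900 - (-96)
= 996
Since discriminant > 0, f''(x) = 0 has 2 distinct real solutions.
A quadratic with two distinct real roots changes sign at each root, so concavity changes at both.
Number of inflection points: 2

2


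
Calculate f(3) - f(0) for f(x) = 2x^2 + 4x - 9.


Net change = f(b) - f(a)
f(x) = 2x^2 + 4x - 9
Compute f(3):
f(3) = 2 * 3^2 + 4 * 3 - 9
= 18 + 12 - 9
= 21
Compute f(0):
f(0) = 2 * 0^2 + 4 * 0 - 9
= 0 + 0 - 9
= -9
Net change = 21 - (-9) = 30

30


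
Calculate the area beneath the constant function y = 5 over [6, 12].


The area under a constant function y = 5 is a rectangle.
Width = 12 - 6 = 6
Height = 5
Area = width * height
= 6 * 5
= 30

30


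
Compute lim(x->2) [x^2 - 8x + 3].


Since polynomials are continuous, we use direct substitution.
lim(x->2) of x^2 - 8x + 3
= 1 * 2^2 - 8 * 2 + 3
= 4 - 16 + 3
= -9

-9


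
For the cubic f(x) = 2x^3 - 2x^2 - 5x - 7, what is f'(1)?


Differentiate f(x) = 2x^3 - 2x^2 - 5x - 7 term by term:
f'(x) = 6x^2 - 4x - 5
Substitute x = 1:
f'(1) = 6 * 1^2 - 4 * 1 - 5
= 6 - 4 - 5
= -3

-3


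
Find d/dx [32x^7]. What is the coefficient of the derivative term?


We apply the power rule: d/dx [ax^n] = a*n * x^(n-1)
d/dx [32x^7]
= 32 * 7 * x^(7-1)
= 224x^6
The coefficient is 224

224


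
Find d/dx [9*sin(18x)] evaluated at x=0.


Apply the chain rule to differentiate 9*sin(18x):
d/dx [9*sin(18x)]
= 9 * cos(18x) * d/dx(18x)
= 9 * 18 * cos(18x)
= 162 * cos(18x)
Evaluate at x = 0:
= 162 * cos(0)
= 162 * 1
= 162

162


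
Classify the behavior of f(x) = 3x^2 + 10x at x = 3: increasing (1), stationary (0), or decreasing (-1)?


Compute f'(x) to determine behavior:
f'(x) = 6x + 10
f'(3) = 6 * 3 + 10
= 18 + 10
= 28
Since f'(3) > 0, the function is increasing (1)

1


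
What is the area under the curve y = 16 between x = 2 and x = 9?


The area under a constant function y = 16 is a rectangle.
Width = 9 - 2 = 7
Height = 16
Area = width * height
= 7 * 16
= 112

112


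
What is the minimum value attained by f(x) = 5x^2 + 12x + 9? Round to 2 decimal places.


For a quadratic f(x) = ax^2 + bx + c with a > 0, the minimum is at the vertex.
Vertex x-coordinate: x = -b/(2a)
x = -(12) / (2 * 5)
x = -12/10 = -6/5
Substitute back to find the minimum value:
f(-6/5) = 5 * (-6/5)^2 + 12 * (-6/5) + 9
= 36/5 - 72/5 + 9
= 9/5 = 1.80

1.80


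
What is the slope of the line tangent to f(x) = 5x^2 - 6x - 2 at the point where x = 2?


The slope of the tangent line equals f'(x) at the point.
f(x) = 5x^2 - 6x - 2
f'(x) = 10x - 6
At x = 2:
f'(2) = 10 * 2 - 6
= 20 - 6
= 14

14


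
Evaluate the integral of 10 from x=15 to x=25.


The integral of a constant k over [a, b] equals k * (b - a).
integral from 15 to 25 of 10 dx
= 10 * (25 - 15)
= 10 * 10
= 100

100


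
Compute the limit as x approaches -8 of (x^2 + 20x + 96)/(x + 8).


Direct substitution gives 0/0, so we factor the numerator.
Factor: (x^2 + 20x + 96) = (x + 8)(x + 12)
Cancel the common factor (x + 8):
(x^2 + 20x + 96)/(x + 8) = (x + 12)
Now substitute x = -8:
= (-8) - (-12) = 4

4


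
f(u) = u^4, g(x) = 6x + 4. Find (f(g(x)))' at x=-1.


Using the chain rule: (f(g(x)))' = f'(g(x)) * g'(x)
First, find g(-1):
g(-1) = 6 * (-1) + 4 = -2
Next, f'(u) = 4u^3
And g'(x) = 6
So f'(g(-1)) * g'(-1)
= 4 * (-2)^3 * 6
= 4 * (-8) * 6
= -192

-192


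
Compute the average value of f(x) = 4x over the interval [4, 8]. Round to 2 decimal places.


Average value = 1/(b-a) * integral from a to b of f(x) dx
First compute the integral of 4x:
F(x) = 2x^2
F(8) = 2 * 64 + 0 * 8 = 128
F(4) = 2 * 16 + 0 * 4 = 32
Integral = 128 - 32 = 96
Average = 96 / (8 - 4) = 96 / 4
= 24 = 24.00

24.00


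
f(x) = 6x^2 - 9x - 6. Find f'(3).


Differentiate term by term using power and sum rules:
f(x) = 6x^2 - 9x - 6
f'(x) = 12x - 9
Substitute x = 3:
f'(3) = 12 * 3 - 9
= 36 - 9
= 27

27


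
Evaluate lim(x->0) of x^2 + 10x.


Since polynomials are continuous, we use direct substitution.
lim(x->0) of x^2 + 10x
= 1 * 0^2 + 10 * 0 + 0
= 0 + 0 + 0
= 0

0


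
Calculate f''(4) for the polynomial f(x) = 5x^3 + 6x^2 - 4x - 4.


First derivative:
f'(x) = 15x^2 + 12x - 4
Second derivative:
f''(x) = 30x + 12
Substitute x = 4:
f''(4) = 30 * 4 + 12
= 120 + 12
= 132

132


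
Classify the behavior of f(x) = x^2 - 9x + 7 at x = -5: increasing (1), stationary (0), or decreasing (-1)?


Compute f'(x) to determine behavior:
f'(x) = 2x - 9
f'(-5) = 2 * (-5) - 9
= -10 - 9
= -19
Since f'(-5) < 0, the function is decreasing (-1)

-1


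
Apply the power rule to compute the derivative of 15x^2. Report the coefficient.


We apply the power rule: d/dx [ax^n] = a*n * x^(n-1)
d/dx [15x^2]
= 15 * 2 * x^(2-1)
= 30x
The coefficient is 30

30


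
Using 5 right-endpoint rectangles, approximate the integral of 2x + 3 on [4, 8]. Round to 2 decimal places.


Right Riemann sum uses right endpoints of each subinterval.
Interval: [4, 8], n = 5
dx = (8 - 4) / 5 = 4/5
Right endpoints: [24/5, 28/5, 32/5, 36/5, 8]
f values: [63/5, 71/5, 79/5, 87/5, 19]
Sum = dx * (sum of f values)
= 4/5 * 79
= 316/5 = 63.20

63.20


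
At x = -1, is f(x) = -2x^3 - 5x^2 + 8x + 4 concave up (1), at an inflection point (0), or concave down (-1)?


Concavity is determined by the sign of f''(x).
f(x) = -2x^3 - 5x^2 + 8x + 4
f'(x) = -6x^2 - 10x + 8
f''(x) = -12x - 10
f''(-1) = -12 * (-1) - 10
= 12 - 10
= 2
Since f''(-1) > 0, the function is concave up (1)

1


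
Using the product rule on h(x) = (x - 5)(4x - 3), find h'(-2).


Let u(x) = x - 5 and v(x) = 4x - 3
u'(x) = 1
v'(x) = 4
Product rule: h'(x) = u'(x)*v(x) + u(x)*v'(x)
= 1 * (4x - 3) + (x - 5) * 4
At x = -2:
u(-2) = 1 * (-2) - 5 = -7
v(-2) = 4 * (-2) - 3 = -11
h'(-2) = 1 * (-11) + (-7) * 4
= -11 - 28
= -39

-39


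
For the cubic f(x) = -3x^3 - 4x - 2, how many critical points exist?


Find where f'(x) = 0:
f(x) = -3x^3 - 4x - 2
f'(x) = -9x^2 - 4
This is a quadratic in x. Use the discriminant to count real roots.
Discriminant = (0)^2 - 4 * (-9) * (-4)
= 0 - 144
= -144
Since discriminant < 0, f'(x) = 0 has no real solutions.
Number of critical points: 0

0


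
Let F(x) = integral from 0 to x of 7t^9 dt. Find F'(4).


By the Fundamental Theorem of Calculus (Part 1):
If F(x) = integral from 0 to x of f(t) dt, then F'(x) = f(x)
Here f(t) = 7t^9
So F'(x) = 7x^9
Evaluate at x = 4:
F'(4) = 7 * 4^9
= 7 * 262144
= 1835008

1835008


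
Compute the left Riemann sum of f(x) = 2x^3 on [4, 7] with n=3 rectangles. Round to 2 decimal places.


Left Riemann sum uses left endpoints of each subinterval.
Interval: [4, 7], n = 3
dx = (7 - 4) / 3 = 1
Left endpoints: [4, 5, 6]
f values: [128, 250, 432]
Sum = dx * (sum of f values)
= 1 * 810
= 810 = 810.00

810.00


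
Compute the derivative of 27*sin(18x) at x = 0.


Apply the chain rule to differentiate 27*sin(18x):
d/dx [27*sin(18x)]
= 27 * cos(18x) * d/dx(18x)
= 27 * 18 * cos(18x)
= 486 * cos(18x)
Evaluate at x = 0:
= 486 * cos(0)
= 486 * 1
= 486

486


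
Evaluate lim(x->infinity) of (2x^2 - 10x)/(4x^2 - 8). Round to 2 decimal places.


For limits at infinity with equal-degree polynomials,
we compare leading coefficients.
Numerator leading term: 2x^2
Denominator leading term: 4x^2
Divide both by x^2:
lim = (2 - 10/x) / (4 - 8/x^2)
As x -> infinity, the 1/x and 1/x^2 terms vanish:
= 2/4 = 1/2 = 0.50

0.50


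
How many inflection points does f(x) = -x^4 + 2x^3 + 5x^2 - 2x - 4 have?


Inflection points occur where f''(x) = 0 and concavity changes.
f(x) = -x^4 + 2x^3 + 5x^2 - 2x - 4
f'(x) = -4x^3 + 6x^2 + 10x - 2
f''(x) = -12x^2 + 12x + 10
This is a quadratic in x. Use the discriminant to count real roots.
Discriminant = (12)^2 - 4 * (-12) * 10
= 144 - (-480)
= 624
Since discriminant > 0, f''(x) = 0 has 2 distinct real solutions.
A quadratic with two distinct real roots changes sign at each root, so concavity changes at both.
Number of inflection points: 2

2


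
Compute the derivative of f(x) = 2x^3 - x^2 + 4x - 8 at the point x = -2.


Differentiate f(x) = 2x^3 - x^2 + 4x - 8 term by term:
f'(x) = 6x^2 - 2x + 4
Substitute x = -2:
f'(-2) = 6 * (-2)^2 - 2 * (-2) + 4
= 24 + 4 + 4
= 32

32


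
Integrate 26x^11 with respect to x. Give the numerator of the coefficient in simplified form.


Apply the power rule for integration:
integral of ax^n dx = a/(n+1) * x^(n+1) + C
integral of 26x^11 dx
= 26/12 * x^12 + C
= 13/6 * x^12 + C
The coefficient in lowest terms is 13/6, and its numerator is 13

13


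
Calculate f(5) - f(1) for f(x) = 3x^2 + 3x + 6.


Net change = f(b) - f(a)
f(x) = 3x^2 + 3x + 6
Compute f(5):
f(5) = 3 * 5^2 + 3 * 5 + 6
= 75 + 15 + 6
= 96
Compute f(1):
f(1) = 3 * 1^2 + 3 * 1 + 6
= 3 + 3 + 6
= 12
Net change = 96 - 12 = 84

84


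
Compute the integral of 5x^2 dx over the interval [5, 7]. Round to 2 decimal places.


Find the antiderivative of 5x^2:
F(x) = 5/3 * x^3
Apply the Fundamental Theorem of Calculus:
F(7) - F(5)
= 5/3 * 7^3 - 5/3 * 5^3
= 5/3 * (343 - 125)
= 5/3 * 218
= 1090/3 ≈ 363.33

363.33


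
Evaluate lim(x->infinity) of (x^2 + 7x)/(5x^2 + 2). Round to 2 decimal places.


For limits at infinity with equal-degree polynomials,
we compare leading coefficients.
Numerator leading term: x^2
Denominator leading term: 5x^2
Divide both by x^2:
lim = (1 + 7/x) / (5 + 2/x^2)
As x -> infinity, the 1/x and 1/x^2 terms vanish:
= 1/5 = 0.20

0.20


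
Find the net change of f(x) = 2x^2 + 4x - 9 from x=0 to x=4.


Net change = f(b) - f(a)
f(x) = 2x^2 + 4x - 9
Compute f(4):
f(4) = 2 * 4^2 + 4 * 4 - 9
= 32 + 16 - 9
= 39
Compute f(0):
f(0) = 2 * 0^2 + 4 * 0 - 9
= 0 + 0 - 9
= -9
Net change = 39 - (-9) = 48

48


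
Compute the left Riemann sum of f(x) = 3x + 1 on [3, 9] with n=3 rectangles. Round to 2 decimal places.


Left Riemann sum uses left endpoints of each subinterval.
Interval: [3, 9], n = 3
dx = (9 - 3) / 3 = 2
Left endpoints: [3, 5, 7]
f values: [10, 16, 22]
Sum = dx * (sum of f values)
= 2 * 48
= 96 = 96.00

96.00


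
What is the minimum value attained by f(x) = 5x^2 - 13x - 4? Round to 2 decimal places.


For a quadratic f(x) = ax^2 + bx + c with a > 0, the minimum is at the vertex.
Vertex x-coordinate: x = -b/(2a)
x = -(-13) / (2 * 5)
x = 13/10
Substitute back to find the minimum value:
f(13/10) = 5 * (13/10)^2 - 13 * (13/10) - 4
= 169/20 - 169/10 - 4
= -249/20 = -12.45

-12.45


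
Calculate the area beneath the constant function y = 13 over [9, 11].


The area under a constant function y = 13 is a rectangle.
Width = 11 - 9 = 2
Height = 13
Area = width * height
= 2 * 13
= 26

26


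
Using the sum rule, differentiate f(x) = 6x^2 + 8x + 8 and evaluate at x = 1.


Differentiate term by term using power and sum rules:
f(x) = 6x^2 + 8x + 8
f'(x) = 12x + 8
Substitute x = 1:
f'(1) = 12 * 1 + 8
= 12 + 8
= 20

20


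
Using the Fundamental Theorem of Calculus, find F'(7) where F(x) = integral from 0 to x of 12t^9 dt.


By the Fundamental Theorem of Calculus (Part 1):
If F(x) = integral from 0 to x of f(t) dt, then F'(x) = f(x)
Here f(t) = 12t^9
So F'(x) = 12x^9
Evaluate at x = 7:
F'(7) = 12 * 7^9
= 12 * 40353607
= 484243284

484243284


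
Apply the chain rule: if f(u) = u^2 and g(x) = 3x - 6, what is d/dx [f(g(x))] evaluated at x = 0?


Using the chain rule: (f(g(x)))' = f'(g(x)) * g'(x)
First, find g(0):
g(0) = 3 * 0 - 6 = -6
Next, f'(u) = 2u
And g'(x) = 3
So f'(g(0)) * g'(0)
= 2 * (-6) * 3
= -36

-36


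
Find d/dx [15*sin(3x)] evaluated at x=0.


Apply the chain rule to differentiate 15*sin(3x):
d/dx [15*sin(3x)]
= 15 * cos(3x) * d/dx(3x)
= 15 * 3 * cos(3x)
= 45 * cos(3x)
Evaluate at x = 0:
= 45 * cos(0)
= 45 * 1
= 45

45


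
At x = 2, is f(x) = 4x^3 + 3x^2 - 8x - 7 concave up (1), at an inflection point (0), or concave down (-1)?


Concavity is determined by the sign of f''(x).
f(x) = 4x^3 + 3x^2 - 8x - 7
f'(x) = 12x^2 + 6x - 8
f''(x) = 24x + 6
f''(2) = 24 * 2 + 6
= 48 + 6
= 54
Since f''(2) > 0, the function is concave up (1)

1


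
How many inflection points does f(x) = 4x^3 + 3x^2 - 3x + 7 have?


Inflection points occur where f''(x) = 0 and concavity changes.
f(x) = 4x^3 + 3x^2 - 3x + 7
f'(x) = 12x^2 + 6x - 3
f''(x) = 24x + 6
Set f''(x) = 0:
24x + 6 = 0
x = -6 / 24 = -1/4
Since f''(x) is linear (degree 1), it changes sign at this point.
Therefore there is exactly 1 inflection point.

1


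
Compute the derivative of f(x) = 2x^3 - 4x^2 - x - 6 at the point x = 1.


Differentiate f(x) = 2x^3 - 4x^2 - x - 6 term by term:
f'(x) = 6x^2 - 8x - 1
Substitute x = 1:
f'(1) = 6 * 1^2 - 8 * 1 - 1
= 6 - 8 - 1
= -3

-3


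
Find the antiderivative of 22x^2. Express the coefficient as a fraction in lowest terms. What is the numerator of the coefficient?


Apply the power rule for integration:
integral of ax^n dx = a/(n+1) * x^(n+1) + C
integral of 22x^2 dx
= 22/3 * x^3 + C
The coefficient in lowest terms is 22/3, and its numerator is 22

22


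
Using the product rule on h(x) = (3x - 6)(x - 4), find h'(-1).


Let u(x) = 3x - 6 and v(x) = x - 4
u'(x) = 3
v'(x) = 1
Product rule: h'(x) = u'(x)*v(x) + u(x)*v'(x)
= 3 * (x - 4) + (3x - 6) * 1
At x = -1:
u(-1) = 3 * (-1) - 6 = -9
v(-1) = 1 * (-1) - 4 = -5
h'(-1) = 3 * (-5) + (-9) * 1
= -15 - 9
= -24

-24


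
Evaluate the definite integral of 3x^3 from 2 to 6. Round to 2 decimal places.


Find the antiderivative of 3x^3:
F(x) = 3/4 * x^4
Apply the Fundamental Theorem of Calculus:
F(6) - F(2)
= 3/4 * 6^4 - 3/4 * 2^4
= 3/4 * (1296 - 16)
= 3/4 * 1280
= 960 = 960.00

960.00


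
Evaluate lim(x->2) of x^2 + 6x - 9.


Since polynomials are continuous, we use direct substitution.
lim(x->2) of x^2 + 6x - 9
= 1 * 2^2 + 6 * 2 - 9
= 4 + 12 - 9
= 7

7


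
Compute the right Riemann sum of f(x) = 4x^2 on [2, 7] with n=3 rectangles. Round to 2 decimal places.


Right Riemann sum uses right endpoints of each subinterval.
Interval: [2, 7], n = 3
dx = (7 - 2) / 3 = 5/3
Right endpoints: [11/3, 16/3, 7]
f values: [484/9, 1024/9, 196]
Sum = dx * (sum of f values)
= 5/3 * 3272/9
= 16360/27 ≈ 605.93

605.93


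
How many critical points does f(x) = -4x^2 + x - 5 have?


Find where f'(x) = 0:
f'(x) = -8x + 1
Set f'(x) = 0:
-8x + 1 = 0
x = -1 / (-8) = 1/8
This is a linear equation in x, so there is exactly one solution.
Number of critical points: 1

1


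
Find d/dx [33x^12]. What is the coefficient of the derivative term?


We apply the power rule: d/dx [ax^n] = a*n * x^(n-1)
d/dx [33x^12]
= 33 * 12 * x^(12-1)
= 396x^11
The coefficient is 396

396


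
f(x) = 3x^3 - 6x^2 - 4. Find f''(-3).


First derivative:
f'(x) = 9x^2 - 12x
Second derivative:
f''(x) = 18x - 12
Substitute x = -3:
f''(-3) = 18 * (-3) - 12
= -54 - 12
= -66

-66


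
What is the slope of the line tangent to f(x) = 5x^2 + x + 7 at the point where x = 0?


The slope of the tangent line equals f'(x) at the point.
f(x) = 5x^2 + x + 7
f'(x) = 10x + 1
At x = 0:
f'(0) = 10 * 0 + 1
= 0 + 1
= 1

1


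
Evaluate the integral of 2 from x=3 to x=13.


The integral of a constant k over [a, b] equals k * (b - a).
integral from 3 to 13 of 2 dx
= 2 * (13 - 3)
= 2 * 10
= 20

20


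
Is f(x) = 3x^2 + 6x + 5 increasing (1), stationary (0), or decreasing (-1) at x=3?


Compute f'(x) to determine behavior:
f'(x) = 6x + 6
f'(3) = 6 * 3 + 6
= 18 + 6
= 24
Since f'(3) > 0, the function is increasing (1)

1


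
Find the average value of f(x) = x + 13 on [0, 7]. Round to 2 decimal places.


Average value = 1/(b-a) * integral from a to b of f(x) dx
First compute the integral of x + 13:
F(x) = (1/2)x^2 + 13x
F(7) = 1/2 * 49 + 13 * 7 = 231/2
F(0) = 1/2 * 0 + 13 * 0 = 0
Integral = 231/2 - 0 = 231/2
Average = (231/2) / (7 - 0) = (231/2) / 7
= 33/2 = 16.50

16.50


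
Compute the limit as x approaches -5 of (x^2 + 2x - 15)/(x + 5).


Direct substitution gives 0/0, so we factor the numerator.
Factor: (x^2 + 2x - 15) = (x + 5)(x - 3)
Cancel the common factor (x + 5):
(x^2 + 2x - 15)/(x + 5) = (x - 3)
Now substitute x = -5:
= (-5) - (3) = -8

-8


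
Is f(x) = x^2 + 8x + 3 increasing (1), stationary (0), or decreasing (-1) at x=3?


Compute f'(x) to determine behavior:
f'(x) = 2x + 8
f'(3) = 2 * 3 + 8
= 6 + 8
= 14
Since f'(3) > 0, the function is increasing (1)

1


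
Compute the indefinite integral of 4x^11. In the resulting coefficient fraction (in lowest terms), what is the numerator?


Apply the power rule for integration:
integral of ax^n dx = a/(n+1) * x^(n+1) + C
integral of 4x^11 dx
= 4/12 * x^12 + C
= 1/3 * x^12 + C
The coefficient in lowest terms is 1/3, and its numerator is 1

1


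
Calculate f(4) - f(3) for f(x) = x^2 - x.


Net change = f(b) - f(a)
f(x) = x^2 - x
Compute f(4):
f(4) = 1 * 4^2 - 1 * 4 + 0
= 16 - 4 + 0
= 12
Compute f(3):
f(3) = 1 * 3^2 - 1 * 3 + 0
= 9 - 3 + 0
= 6
Net change = 12 - 6 = 6

6


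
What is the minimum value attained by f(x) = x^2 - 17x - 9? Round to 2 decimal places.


For a quadratic f(x) = ax^2 + bx + c with a > 0, the minimum is at the vertex.
Vertex x-coordinate: x = -b/(2a)
x = -(-17) / (2 * 1)
x = 17/2
Substitute back to find the minimum value:
f(17/2) = 1 * (17/2)^2 - 17 * (17/2) - 9
= 289/4 - 289/2 - 9
= -325/4 = -81.25

-81.25


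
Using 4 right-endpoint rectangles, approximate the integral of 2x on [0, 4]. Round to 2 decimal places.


Right Riemann sum uses right endpoints of each subinterval.
Interval: [0, 4], n = 4
dx = (4 - 0) / 4 = 1
Right endpoints: [1, 2, 3, 4]
f values: [2, 4, 6, 8]
Sum = dx * (sum of f values)
= 1 * 20
= 20 = 20.00

20.00


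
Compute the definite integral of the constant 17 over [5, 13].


The integral of a constant k over [a, b] equals k * (b - a).
integral from 5 to 13 of 17 dx
= 17 * (13 - 5)
= 17 * 8
= 136

136


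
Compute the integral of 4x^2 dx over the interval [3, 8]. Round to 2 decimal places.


Find the antiderivative of 4x^2:
F(x) = 4/3 * x^3
Apply the Fundamental Theorem of Calculus:
F(8) - F(3)
= 4/3 * 8^3 - 4/3 * 3^3
= 4/3 * (512 - 27)
= 4/3 * 485
= 1940/3 ≈ 646.67

646.67


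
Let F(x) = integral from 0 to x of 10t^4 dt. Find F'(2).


By the Fundamental Theorem of Calculus (Part 1):
If F(x) = integral from 0 to x of f(t) dt, then F'(x) = f(x)
Here f(t) = 10t^4
So F'(x) = 10x^4
Evaluate at x = 2:
F'(2) = 10 * 2^4
= 10 * 16
= 160

160


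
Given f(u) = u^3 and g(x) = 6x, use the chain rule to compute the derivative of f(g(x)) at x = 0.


Using the chain rule: (f(g(x)))' = f'(g(x)) * g'(x)
First, find g(0):
g(0) = 6 * 0 + 0 = 0
Next, f'(u) = 3u^2
And g'(x) = 6
So f'(g(0)) * g'(0)
= 3 * 0^2 * 6
= 3 * 0 * 6
= 0

0


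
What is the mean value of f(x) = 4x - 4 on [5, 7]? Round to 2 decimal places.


Average value = 1/(b-a) * integral from a to b of f(x) dx
First compute the integral of 4x - 4:
F(x) = 2x^2 - 4x
F(7) = 2 * 49 - 4 * 7 = 70
F(5) = 2 * 25 - 4 * 5 = 30
Integral = 70 - 30 = 40
Average = 40 / (7 - 5) = 40 / 2
= 20 = 20.00

20.00


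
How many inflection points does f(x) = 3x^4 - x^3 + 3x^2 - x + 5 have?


Inflection points occur where f''(x) = 0 and concavity changes.
f(x) = 3x^4 - x^3 + 3x^2 - x + 5
f'(x) = 12x^3 - 3x^2 + 6x - 1
f''(x) = 36x^2 - 6x + 6
This is a quadratic in x. Use the discriminant to count real roots.
Discriminant = (-6)^2 - 4 * 36 * 6
= 36 - 864
= -828
Since discriminant < 0, f''(x) = 0 has no real solutions.
Number of inflection points: 0

0


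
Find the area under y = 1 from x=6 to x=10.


The area under a constant function y = 1 is a rectangle.
Width = 10 - 6 = 4
Height = 1
Area = width * height
= 4 * 1
= 4

4


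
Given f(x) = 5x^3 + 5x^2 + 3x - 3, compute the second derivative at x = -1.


First derivative:
f'(x) = 15x^2 + 10x + 3
Second derivative:
f''(x) = 30x + 10
Substitute x = -1:
f''(-1) = 30 * (-1) + 10
= -30 + 10
= -20

-20


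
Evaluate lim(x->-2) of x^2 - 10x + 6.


Since polynomials are continuous, we use direct substitution.
lim(x->-2) of x^2 - 10x + 6
= 1 * (-2)^2 - 10 * (-2) + 6
= 4 + 20 + 6
= 30

30


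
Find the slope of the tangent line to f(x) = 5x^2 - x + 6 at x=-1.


The slope of the tangent line equals f'(x) at the point.
f(x) = 5x^2 - x + 6
f'(x) = 10x - 1
At x = -1:
f'(-1) = 10 * (-1) - 1
= -10 - 1
= -11

-11


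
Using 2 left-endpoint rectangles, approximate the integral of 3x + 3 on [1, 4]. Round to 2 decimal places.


Left Riemann sum uses left endpoints of each subinterval.
Interval: [1, 4], n = 2
dx = (4 - 1) / 2 = 3/2
Left endpoints: [1, 5/2]
f values: [6, 21/2]
Sum = dx * (sum of f values)
= 3/2 * 33/2
= 99/4 = 24.75

24.75


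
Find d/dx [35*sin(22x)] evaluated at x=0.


Apply the chain rule to differentiate 35*sin(22x):
d/dx [35*sin(22x)]
= 35 * cos(22x) * d/dx(22x)
= 35 * 22 * cos(22x)
= 770 * cos(22x)
Evaluate at x = 0:
= 770 * cos(0)
= 770 * 1
= 770

770


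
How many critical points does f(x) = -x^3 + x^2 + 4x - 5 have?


Find where f'(x) = 0:
f(x) = -x^3 + x^2 + 4x - 5
f'(x) = -3x^2 + 2x + 4
This is a quadratic in x. Use the discriminant to count real roots.
Discriminant = (2)^2 - 4 * (-3) * 4
= 4 - (-48)
= 52
Since discriminant > 0, f'(x) = 0 has 2 real solutions.
Number of critical points: 2

2


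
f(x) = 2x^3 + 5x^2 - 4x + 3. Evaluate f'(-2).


Differentiate f(x) = 2x^3 + 5x^2 - 4x + 3 term by term:
f'(x) = 6x^2 + 10x - 4
Substitute x = -2:
f'(-2) = 6 * (-2)^2 + 10 * (-2) - 4
= 24 - 20 - 4
= 0

0


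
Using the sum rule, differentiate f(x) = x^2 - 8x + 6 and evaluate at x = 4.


Differentiate term by term using power and sum rules:
f(x) = x^2 - 8x + 6
f'(x) = 2x - 8
Substitute x = 4:
f'(4) = 2 * 4 - 8
= 8 - 8
= 0

0


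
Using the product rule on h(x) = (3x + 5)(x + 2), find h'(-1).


Let u(x) = 3x + 5 and v(x) = x + 2
u'(x) = 3
v'(x) = 1
Product rule: h'(x) = u'(x)*v(x) + u(x)*v'(x)
= 3 * (x + 2) + (3x + 5) * 1
At x = -1:
u(-1) = 3 * (-1) + 5 = 2
v(-1) = 1 * (-1) + 2 = 1
h'(-1) = 3 * 1 + 2 * 1
= 3 + 2
= 5

5


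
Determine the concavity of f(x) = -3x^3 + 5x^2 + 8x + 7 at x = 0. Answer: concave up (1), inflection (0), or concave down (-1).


Concavity is determined by the sign of f''(x).
f(x) = -3x^3 + 5x^2 + 8x + 7
f'(x) = -9x^2 + 10x + 8
f''(x) = -18x + 10
f''(0) = -18 * 0 + 10
= 0 + 10
= 10
Since f''(0) > 0, the function is concave up (1)

1


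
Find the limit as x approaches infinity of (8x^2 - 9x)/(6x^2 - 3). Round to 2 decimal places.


For limits at infinity with equal-degree polynomials,
we compare leading coefficients.
Numerator leading term: 8x^2
Denominator leading term: 6x^2
Divide both by x^2:
lim = (8 - 9/x) / (6 - 3/x^2)
As x -> infinity, the 1/x and 1/x^2 terms vanish:
= 8/6 = 4/3 ≈ 1.33

1.33


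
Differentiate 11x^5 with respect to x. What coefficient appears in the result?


We apply the power rule: d/dx [ax^n] = a*n * x^(n-1)
d/dx [11x^5]
= 11 * 5 * x^(5-1)
= 55x^4
The coefficient is 55

55


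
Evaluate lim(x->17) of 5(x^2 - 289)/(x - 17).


Direct substitution gives 0/0, so we factor the numerator.
Factor: 5(x^2 - 289) = 5 * (x - 17)(x + 17)
Cancel the common factor (x - 17):
5(x^2 - 289)/(x - 17) = 5 * (x + 17)
Now substitute x = 17:
= 5 * (17 + 17) = 170

170


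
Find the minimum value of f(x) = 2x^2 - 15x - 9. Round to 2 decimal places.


For a quadratic f(x) = ax^2 + bx + c with a > 0, the minimum is at the vertex.
Vertex x-coordinate: x = -b/(2a)
x = -(-15) / (2 * 2)
x = 15/4
Substitute back to find the minimum value:
f(15/4) = 2 * (15/4)^2 - 15 * (15/4) - 9
= 225/8 - 225/4 - 9
= -297/8 ≈ -37.13

-37.13


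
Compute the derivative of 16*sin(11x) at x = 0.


Apply the chain rule to differentiate 16*sin(11x):
d/dx [16*sin(11x)]
= 16 * cos(11x) * d/dx(11x)
= 16 * 11 * cos(11x)
= 176 * cos(11x)
Evaluate at x = 0:
= 176 * cos(0)
= 176 * 1
= 176

176


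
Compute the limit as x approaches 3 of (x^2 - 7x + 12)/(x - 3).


Direct substitution gives 0/0, so we factor the numerator.
Factor: (x^2 - 7x + 12) = (x - 3)(x - 4)
Cancel the common factor (x - 3):
(x^2 - 7x + 12)/(x - 3) = (x - 4)
Now substitute x = 3:
= (3) - (4) = -1

-1


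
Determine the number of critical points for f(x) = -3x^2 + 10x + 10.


Find where f'(x) = 0:
f'(x) = -6x + 10
Set f'(x) = 0:
-6x + 10 = 0
x = -10 / (-6) = 5/3
This is a linear equation in x, so there is exactly one solution.
Number of critical points: 1

1


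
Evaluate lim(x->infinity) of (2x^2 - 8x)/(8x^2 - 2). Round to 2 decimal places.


For limits at infinity with equal-degree polynomials,
we compare leading coefficients.
Numerator leading term: 2x^2
Denominator leading term: 8x^2
Divide both by x^2:
lim = (2 - 8/x) / (8 - 2/x^2)
As x -> infinity, the 1/x and 1/x^2 terms vanish:
= 2/8 = 1/4 = 0.25

0.25


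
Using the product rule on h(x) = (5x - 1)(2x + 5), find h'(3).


Let u(x) = 5x - 1 and v(x) = 2x + 5
u'(x) = 5
v'(x) = 2
Product rule: h'(x) = u'(x)*v(x) + u(x)*v'(x)
= 5 * (2x + 5) + (5x - 1) * 2
At x = 3:
u(3) = 5 * 3 - 1 = 14
v(3) = 2 * 3 + 5 = 11
h'(3) = 5 * 11 + 14 * 2
= 55 + 28
= 83

83


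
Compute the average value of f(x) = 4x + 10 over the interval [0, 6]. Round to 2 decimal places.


Average value = 1/(b-a) * integral from a to b of f(x) dx
First compute the integral of 4x + 10:
F(x) = 2x^2 + 10x
F(6) = 2 * 36 + 10 * 6 = 132
F(0) = 2 * 0 + 10 * 0 = 0
Integral = 132 - 0 = 132
Average = 132 / (6 - 0) = 132 / 6
= 22 = 22.00

22.00


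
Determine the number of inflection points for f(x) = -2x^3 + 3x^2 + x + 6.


Inflection points occur where f''(x) = 0 and concavity changes.
f(x) = -2x^3 + 3x^2 + x + 6
f'(x) = -6x^2 + 6x + 1
f''(x) = -12x + 6
Set f''(x) = 0:
-12x + 6 = 0
x = -6 / (-12) = 1/2
Since f''(x) is linear (degree 1), it changes sign at this point.
Therefore there is exactly 1 inflection point.

1


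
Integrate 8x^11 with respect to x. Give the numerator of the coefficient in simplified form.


Apply the power rule for integration:
integral of ax^n dx = a/(n+1) * x^(n+1) + C
integral of 8x^11 dx
= 8/12 * x^12 + C
= 2/3 * x^12 + C
The coefficient in lowest terms is 2/3, and its numerator is 2

2


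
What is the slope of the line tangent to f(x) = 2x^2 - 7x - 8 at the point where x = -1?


The slope of the tangent line equals f'(x) at the point.
f(x) = 2x^2 - 7x - 8
f'(x) = 4x - 7
At x = -1:
f'(-1) = 4 * (-1) - 7
= -4 - 7
= -11

-11


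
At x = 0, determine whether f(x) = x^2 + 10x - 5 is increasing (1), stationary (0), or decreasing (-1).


Compute f'(x) to determine behavior:
f'(x) = 2x + 10
f'(0) = 2 * 0 + 10
= 0 + 10
= 10
Since f'(0) > 0, the function is increasing (1)

1


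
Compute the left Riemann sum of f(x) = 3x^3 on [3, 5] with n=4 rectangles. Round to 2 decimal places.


Left Riemann sum uses left endpoints of each subinterval.
Interval: [3, 5], n = 4
dx = (5 - 3) / 4 = 1/2
Left endpoints: [3, 7/2, 4, 9/2]
f values: [81, 1029/8, 192, 2187/8]
Sum = dx * (sum of f values)
= 1/2 * 675
= 675/2 = 337.50

337.50


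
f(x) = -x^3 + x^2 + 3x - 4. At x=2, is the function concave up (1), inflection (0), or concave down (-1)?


Concavity is determined by the sign of f''(x).
f(x) = -x^3 + x^2 + 3x - 4
f'(x) = -3x^2 + 2x + 3
f''(x) = -6x + 2
f''(2) = -6 * 2 + 2
= -12 + 2
= -10
Since f''(2) < 0, the function is concave down (-1)

-1


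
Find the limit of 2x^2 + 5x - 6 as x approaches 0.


Since polynomials are continuous, we use direct substitution.
lim(x->0) of 2x^2 + 5x - 6
= 2 * 0^2 + 5 * 0 - 6
= 0 + 0 - 6
= -6

-6


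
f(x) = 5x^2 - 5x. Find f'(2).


Differentiate term by term using power and sum rules:
f(x) = 5x^2 - 5x
f'(x) = 10x - 5
Substitute x = 2:
f'(2) = 10 * 2 - 5
= 20 - 5
= 15

15


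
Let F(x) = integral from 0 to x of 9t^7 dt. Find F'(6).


By the Fundamental Theorem of Calculus (Part 1):
If F(x) = integral from 0 to x of f(t) dt, then F'(x) = f(x)
Here f(t) = 9t^7
So F'(x) = 9x^7
Evaluate at x = 6:
F'(6) = 9 * 6^7
= 9 * 279936
= 2519424

2519424


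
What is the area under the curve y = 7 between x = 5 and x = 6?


The area under a constant function y = 7 is a rectangle.
Width = 6 - 5 = 1
Height = 7
Area = width * height
= 1 * 7
= 7

7


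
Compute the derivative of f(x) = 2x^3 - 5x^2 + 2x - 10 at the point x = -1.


Differentiate f(x) = 2x^3 - 5x^2 + 2x - 10 term by term:
f'(x) = 6x^2 - 10x + 2
Substitute x = -1:
f'(-1) = 6 * (-1)^2 - 10 * (-1) + 2
= 6 + 10 + 2
= 18

18


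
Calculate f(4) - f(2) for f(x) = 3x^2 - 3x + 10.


Net change = f(b) - f(a)
f(x) = 3x^2 - 3x + 10
Compute f(4):
f(4) = 3 * 4^2 - 3 * 4 + 10
= 48 - 12 + 10
= 46
Compute f(2):
f(2) = 3 * 2^2 - 3 * 2 + 10
= 12 - 6 + 10
= 16
Net change = 46 - 16 = 30

30


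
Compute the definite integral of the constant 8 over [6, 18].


The integral of a constant k over [a, b] equals k * (b - a).
integral from 6 to 18 of 8 dx
= 8 * (18 - 6)
= 8 * 12
= 96

96


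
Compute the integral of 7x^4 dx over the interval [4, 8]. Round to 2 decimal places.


Find the antiderivative of 7x^4:
F(x) = 7/5 * x^5
Apply the Fundamental Theorem of Calculus:
F(8) - F(4)
= 7/5 * 8^5 - 7/5 * 4^5
= 7/5 * (32768 - 1024)
= 7/5 * 31744
= 222208/5 = 44441.60

44441.60


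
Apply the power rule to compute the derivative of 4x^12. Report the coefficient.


We apply the power rule: d/dx [ax^n] = a*n * x^(n-1)
d/dx [4x^12]
= 4 * 12 * x^(12-1)
= 48x^11
The coefficient is 48

48


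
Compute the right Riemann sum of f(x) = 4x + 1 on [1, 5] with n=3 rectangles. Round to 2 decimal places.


Right Riemann sum uses right endpoints of each subinterval.
Interval: [1, 5], n = 3
dx = (5 - 1) / 3 = 4/3
Right endpoints: [7/3, 11/3, 5]
f values: [31/3, 47/3, 21]
Sum = dx * (sum of f values)
= 4/3 * 47
= 188/3 ≈ 62.67

62.67


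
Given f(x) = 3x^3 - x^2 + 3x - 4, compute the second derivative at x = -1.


First derivative:
f'(x) = 9x^2 - 2x + 3
Second derivative:
f''(x) = 18x - 2
Substitute x = -1:
f''(-1) = 18 * (-1) - 2
= -18 - 2
= -20

-20


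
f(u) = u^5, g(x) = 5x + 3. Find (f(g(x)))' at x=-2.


Using the chain rule: (f(g(x)))' = f'(g(x)) * g'(x)
First, find g(-2):
g(-2) = 5 * (-2) + 3 = -7
Next, f'(u) = 5u^4
And g'(x) = 5
So f'(g(-2)) * g'(-2)
= 5 * (-7)^4 * 5
= 5 * 2401 * 5
= 60025

60025


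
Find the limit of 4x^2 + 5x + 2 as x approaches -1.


Since polynomials are continuous, we use direct substitution.
lim(x->-1) of 4x^2 + 5x + 2
= 4 * (-1)^2 + 5 * (-1) + 2
= 4 - 5 + 2
= 1

1


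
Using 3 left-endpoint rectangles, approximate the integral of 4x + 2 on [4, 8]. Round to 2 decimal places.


Left Riemann sum uses left endpoints of each subinterval.
Interval: [4, 8], n = 3
dx = (8 - 4) / 3 = 4/3
Left endpoints: [4, 16/3, 20/3]
f values: [18, 70/3, 86/3]
Sum = dx * (sum of f values)
= 4/3 * 70
= 280/3 ≈ 93.33

93.33


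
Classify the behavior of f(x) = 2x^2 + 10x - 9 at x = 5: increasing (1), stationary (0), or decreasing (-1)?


Compute f'(x) to determine behavior:
f'(x) = 4x + 10
f'(5) = 4 * 5 + 10
= 20 + 10
= 30
Since f'(5) > 0, the function is increasing (1)

1


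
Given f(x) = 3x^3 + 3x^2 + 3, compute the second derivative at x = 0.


First derivative:
f'(x) = 9x^2 + 6x
Second derivative:
f''(x) = 18x + 6
Substitute x = 0:
f''(0) = 18 * 0 + 6
= 0 + 6
= 6

6


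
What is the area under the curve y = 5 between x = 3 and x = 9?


The area under a constant function y = 5 is a rectangle.
Width = 9 - 3 = 6
Height = 5
Area = width * height
= 6 * 5
= 30

30


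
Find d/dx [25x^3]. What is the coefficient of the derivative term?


We apply the power rule: d/dx [ax^n] = a*n * x^(n-1)
d/dx [25x^3]
= 25 * 3 * x^(3-1)
= 75x^2
The coefficient is 75

75


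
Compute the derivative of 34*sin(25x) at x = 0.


Apply the chain rule to differentiate 34*sin(25x):
d/dx [34*sin(25x)]
= 34 * cos(25x) * d/dx(25x)
= 34 * 25 * cos(25x)
= 850 * cos(25x)
Evaluate at x = 0:
= 850 * cos(0)
= 850 * 1
= 850

850


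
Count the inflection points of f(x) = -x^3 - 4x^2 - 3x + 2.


Inflection points occur where f''(x) = 0 and concavity changes.
f(x) = -x^3 - 4x^2 - 3x + 2
f'(x) = -3x^2 - 8x - 3
f''(x) = -6x - 8
Set f''(x) = 0:
-6x - 8 = 0
x = 8 / (-6) = -4/3
Since f''(x) is linear (degree 1), it changes sign at this point.
Therefore there is exactly 1 inflection point.

1


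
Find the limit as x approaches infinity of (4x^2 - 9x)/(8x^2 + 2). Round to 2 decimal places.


For limits at infinity with equal-degree polynomials,
we compare leading coefficients.
Numerator leading term: 4x^2
Denominator leading term: 8x^2
Divide both by x^2:
lim = (4 - 9/x) / (8 + 2/x^2)
As x -> infinity, the 1/x and 1/x^2 terms vanish:
= 4/8 = 1/2 = 0.50

0.50
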